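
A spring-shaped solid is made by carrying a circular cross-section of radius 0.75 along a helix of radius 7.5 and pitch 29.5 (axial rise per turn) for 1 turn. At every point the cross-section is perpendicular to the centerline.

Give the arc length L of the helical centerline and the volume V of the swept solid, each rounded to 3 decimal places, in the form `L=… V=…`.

L=55.596 V=98.246

2πR = 2π·7.5 = 47.123890
per-turn = √(47.123890² + 29.5²) = √(2220.6610 + 870.25) = √3090.9110 = 55.595962
L = 1 × 55.595962 = 55.595962
V = π·0.75² × L = 1.767146 × 55.595962 = 98.246174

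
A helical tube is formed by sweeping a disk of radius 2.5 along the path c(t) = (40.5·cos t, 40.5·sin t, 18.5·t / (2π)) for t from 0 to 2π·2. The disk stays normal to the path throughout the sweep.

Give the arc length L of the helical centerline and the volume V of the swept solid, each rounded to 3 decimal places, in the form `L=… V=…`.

2πR = 2π·40.5 = 254.469005
per-turn = √(254.469005² + 18.5²) = √(64754.4745 + 342.25) = √65096.7245 = 255.140597
L = 2 × 255.140597 = 510.281195
V = π·2.5² × L = 19.634954 × 510.281195 = 10019.347833

L=510.281 V=10019.348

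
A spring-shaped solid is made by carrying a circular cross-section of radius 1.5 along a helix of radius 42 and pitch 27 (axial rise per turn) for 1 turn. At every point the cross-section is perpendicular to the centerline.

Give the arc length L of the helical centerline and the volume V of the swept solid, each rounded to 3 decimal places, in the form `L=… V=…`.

L=265.271 V=1875.093

2πR = 2π·42 = 263.893783
per-turn = √(263.893783² + 27²) = √(69639.9287 + 729) = √70368.9287 = 265.271424
L = 1 × 265.271424 = 265.271424
V = π·1.5² × L = 7.068583 × 265.271424 = 1875.093206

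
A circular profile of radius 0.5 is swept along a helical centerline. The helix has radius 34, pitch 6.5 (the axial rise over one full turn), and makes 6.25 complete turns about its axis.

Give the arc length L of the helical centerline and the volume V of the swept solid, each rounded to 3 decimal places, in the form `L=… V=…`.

L=1335.795 V=1049.131

2πR = 2π·34 = 213.628300
per-turn = √(213.628300² + 6.5²) = √(45637.0508 + 42.25) = √45679.3008 = 213.727164
L = 6.25 × 213.727164 = 1335.794777
V = π·0.5² × L = 0.785398 × 1335.794777 = 1049.130764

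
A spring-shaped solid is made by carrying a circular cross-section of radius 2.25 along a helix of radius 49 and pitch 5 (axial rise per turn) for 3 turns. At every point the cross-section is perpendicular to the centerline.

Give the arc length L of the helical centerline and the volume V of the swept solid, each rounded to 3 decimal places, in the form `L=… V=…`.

2πR = 2π·49 = 307.876080
per-turn = √(307.876080² + 5²) = √(94787.6807 + 25) = √94812.6807 = 307.916678
L = 3 × 307.916678 = 923.750034
V = π·2.25² × L = 15.904313 × 923.750034 = 14691.609504

L=923.750 V=14691.610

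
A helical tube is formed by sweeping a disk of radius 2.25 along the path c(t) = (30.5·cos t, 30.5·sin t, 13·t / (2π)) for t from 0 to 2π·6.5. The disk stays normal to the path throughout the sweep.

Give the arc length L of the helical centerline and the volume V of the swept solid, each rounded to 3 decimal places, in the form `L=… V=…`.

L=1248.504 V=19856.603

2πR = 2π·30.5 = 191.637152
per-turn = √(191.637152² + 13²) = √(36724.7980 + 169) = √36893.7980 = 192.077583
L = 6.5 × 192.077583 = 1248.504291
V = π·2.25² × L = 15.904313 × 1248.504291 = 19856.602786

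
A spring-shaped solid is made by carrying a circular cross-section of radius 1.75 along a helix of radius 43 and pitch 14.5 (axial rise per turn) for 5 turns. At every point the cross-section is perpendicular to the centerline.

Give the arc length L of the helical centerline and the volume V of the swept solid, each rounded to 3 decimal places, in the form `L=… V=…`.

L=1352.829 V=13015.740

2πR = 2π·43 = 270.176968
per-turn = √(270.176968² + 14.5²) = √(72995.5942 + 210.25) = √73205.8442 = 270.565785
L = 5 × 270.565785 = 1352.828926
V = π·1.75² × L = 9.621128 × 1352.828926 = 13015.739588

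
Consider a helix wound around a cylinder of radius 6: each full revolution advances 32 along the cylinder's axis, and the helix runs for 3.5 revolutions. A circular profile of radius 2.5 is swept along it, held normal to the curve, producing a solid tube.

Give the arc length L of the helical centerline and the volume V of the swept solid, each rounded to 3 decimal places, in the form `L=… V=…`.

L=173.072 V=3398.264

2πR = 2π·6 = 37.699112
per-turn = √(37.699112² + 32²) = √(1421.2230 + 1024) = √2445.2230 = 49.449196
L = 3.5 × 49.449196 = 173.072188
V = π·2.5² × L = 19.634954 × 173.072188 = 3398.264459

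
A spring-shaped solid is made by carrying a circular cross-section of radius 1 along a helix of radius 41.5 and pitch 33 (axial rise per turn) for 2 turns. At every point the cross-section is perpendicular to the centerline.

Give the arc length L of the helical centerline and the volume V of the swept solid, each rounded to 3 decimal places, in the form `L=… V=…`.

L=525.664 V=1651.423

2πR = 2π·41.5 = 260.752190
per-turn = √(260.752190² + 33²) = √(67991.7047 + 1089) = √69080.7047 = 262.832085
L = 2 × 262.832085 = 525.664169
V = π·1² × L = 3.141593 × 525.664169 = 1651.422693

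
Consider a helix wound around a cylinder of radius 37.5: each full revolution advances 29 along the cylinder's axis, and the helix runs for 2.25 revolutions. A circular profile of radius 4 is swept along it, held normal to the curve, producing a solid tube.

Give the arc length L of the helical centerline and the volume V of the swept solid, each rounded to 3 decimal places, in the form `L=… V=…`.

L=534.144 V=26849.013

2πR = 2π·37.5 = 235.619449
per-turn = √(235.619449² + 29²) = √(55516.5248 + 841) = √56357.5248 = 237.397398
L = 2.25 × 237.397398 = 534.144146
V = π·4² × L = 50.265482 × 534.144146 = 26849.013218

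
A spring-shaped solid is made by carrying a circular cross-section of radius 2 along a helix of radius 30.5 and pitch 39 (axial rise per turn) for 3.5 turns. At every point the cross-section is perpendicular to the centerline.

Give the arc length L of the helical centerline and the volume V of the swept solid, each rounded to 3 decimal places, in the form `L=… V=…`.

2πR = 2π·30.5 = 191.637152
per-turn = √(191.637152² + 39²) = √(36724.7980 + 1521) = √38245.7980 = 195.565329
L = 3.5 × 195.565329 = 684.478652
V = π·2² × L = 12.566371 × 684.478652 = 8601.412420

L=684.479 V=8601.412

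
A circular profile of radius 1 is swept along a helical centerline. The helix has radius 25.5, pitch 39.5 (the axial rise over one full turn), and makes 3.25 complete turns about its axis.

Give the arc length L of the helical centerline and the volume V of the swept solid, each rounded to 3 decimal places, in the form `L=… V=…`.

L=536.310 V=1684.868

2πR = 2π·25.5 = 160.221225
per-turn = √(160.221225² + 39.5²) = √(25670.8410 + 1560.25) = √27231.0910 = 165.018457
L = 3.25 × 165.018457 = 536.309984
V = π·1² × L = 3.141593 × 536.309984 = 1684.867507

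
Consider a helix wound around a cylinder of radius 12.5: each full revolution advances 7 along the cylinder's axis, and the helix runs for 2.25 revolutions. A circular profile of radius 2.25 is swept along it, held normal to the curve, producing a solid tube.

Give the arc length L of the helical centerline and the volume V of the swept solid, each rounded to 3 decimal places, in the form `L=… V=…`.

L=177.415 V=2821.665

2πR = 2π·12.5 = 78.539816
per-turn = √(78.539816² + 7²) = √(6168.5028 + 49) = √6217.5028 = 78.851143
L = 2.25 × 78.851143 = 177.415072
V = π·2.25² × L = 15.904313 × 177.415072 = 2821.664798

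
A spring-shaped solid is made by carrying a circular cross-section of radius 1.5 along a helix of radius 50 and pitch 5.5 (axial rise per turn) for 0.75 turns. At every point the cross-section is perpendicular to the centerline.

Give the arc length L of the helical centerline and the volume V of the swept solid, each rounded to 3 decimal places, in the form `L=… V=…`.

2πR = 2π·50 = 314.159265
per-turn = √(314.159265² + 5.5²) = √(98696.0440 + 30.25) = √98726.2940 = 314.207406
L = 0.75 × 314.207406 = 235.655555
V = π·1.5² × L = 7.068583 × 235.655555 = 1665.750958

L=235.656 V=1665.751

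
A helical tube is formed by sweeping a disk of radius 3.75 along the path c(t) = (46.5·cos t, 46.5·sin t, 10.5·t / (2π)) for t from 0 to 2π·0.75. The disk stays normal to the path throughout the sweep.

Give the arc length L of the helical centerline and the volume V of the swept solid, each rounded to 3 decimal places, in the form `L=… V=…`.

L=219.268 V=9686.944

2πR = 2π·46.5 = 292.168117
per-turn = √(292.168117² + 10.5²) = √(85362.2085 + 110.25) = √85472.4585 = 292.356732
L = 0.75 × 292.356732 = 219.267549
V = π·3.75² × L = 44.178647 × 219.267549 = 9686.943562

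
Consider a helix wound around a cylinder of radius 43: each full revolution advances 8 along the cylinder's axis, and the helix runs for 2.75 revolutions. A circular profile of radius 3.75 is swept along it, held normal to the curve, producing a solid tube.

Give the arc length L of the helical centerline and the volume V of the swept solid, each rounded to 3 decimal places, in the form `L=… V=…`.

L=743.312 V=32838.532

2πR = 2π·43 = 270.176968
per-turn = √(270.176968² + 8²) = √(72995.5942 + 64) = √73059.5942 = 270.295383
L = 2.75 × 270.295383 = 743.312304
V = π·3.75² × L = 44.178647 × 743.312304 = 32838.531644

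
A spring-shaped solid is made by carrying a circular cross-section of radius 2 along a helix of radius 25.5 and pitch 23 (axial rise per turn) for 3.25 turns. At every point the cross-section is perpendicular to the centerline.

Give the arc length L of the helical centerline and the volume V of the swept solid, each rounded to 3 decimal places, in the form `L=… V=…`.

L=526.057 V=6610.625

2πR = 2π·25.5 = 160.221225
per-turn = √(160.221225² + 23²) = √(25670.8410 + 529) = √26199.8410 = 161.863650
L = 3.25 × 161.863650 = 526.056861
V = π·2² × L = 12.566371 × 526.056861 = 6610.625480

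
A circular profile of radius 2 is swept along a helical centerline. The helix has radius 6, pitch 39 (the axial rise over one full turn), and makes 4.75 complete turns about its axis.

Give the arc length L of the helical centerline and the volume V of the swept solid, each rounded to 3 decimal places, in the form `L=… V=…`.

2πR = 2π·6 = 37.699112
per-turn = √(37.699112² + 39²) = √(1421.2230 + 1521) = √2942.2230 = 54.242262
L = 4.75 × 54.242262 = 257.650747
V = π·2² × L = 12.566371 × 257.650747 = 3237.734770

L=257.651 V=3237.735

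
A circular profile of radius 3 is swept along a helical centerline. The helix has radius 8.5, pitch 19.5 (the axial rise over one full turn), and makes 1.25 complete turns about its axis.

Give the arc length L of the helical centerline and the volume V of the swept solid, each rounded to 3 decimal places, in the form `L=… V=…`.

2πR = 2π·8.5 = 53.407075
per-turn = √(53.407075² + 19.5²) = √(2852.3157 + 380.25) = √3232.5657 = 56.855656
L = 1.25 × 56.855656 = 71.069571
V = π·3² × L = 28.274334 × 71.069571 = 2009.444767

L=71.070 V=2009.445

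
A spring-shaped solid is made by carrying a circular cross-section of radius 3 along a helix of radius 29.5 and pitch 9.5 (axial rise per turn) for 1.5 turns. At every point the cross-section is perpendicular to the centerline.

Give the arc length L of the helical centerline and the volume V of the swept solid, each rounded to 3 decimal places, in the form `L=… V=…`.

L=278.396 V=7871.458

2πR = 2π·29.5 = 185.353967
per-turn = √(185.353967² + 9.5²) = √(34356.0929 + 90.25) = √34446.3429 = 185.597260
L = 1.5 × 185.597260 = 278.395890
V = π·3² × L = 28.274334 × 278.395890 = 7871.458345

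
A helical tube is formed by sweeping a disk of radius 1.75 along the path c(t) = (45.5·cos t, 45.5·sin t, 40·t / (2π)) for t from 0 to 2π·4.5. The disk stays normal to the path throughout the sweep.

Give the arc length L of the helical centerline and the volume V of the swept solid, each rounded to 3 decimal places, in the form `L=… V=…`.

L=1299.014 V=12497.976

2πR = 2π·45.5 = 285.884931
per-turn = √(285.884931² + 40²) = √(81730.1940 + 1600) = √83330.1940 = 288.669697
L = 4.5 × 288.669697 = 1299.013637
V = π·1.75² × L = 9.621128 × 1299.013637 = 12497.975829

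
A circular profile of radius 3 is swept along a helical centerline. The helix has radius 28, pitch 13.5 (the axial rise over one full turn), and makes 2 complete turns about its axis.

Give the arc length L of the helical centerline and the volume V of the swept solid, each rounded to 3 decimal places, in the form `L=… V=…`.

2πR = 2π·28 = 175.929189
per-turn = √(175.929189² + 13.5²) = √(30951.0794 + 182.25) = √31133.3294 = 176.446392
L = 2 × 176.446392 = 352.892785
V = π·3² × L = 28.274334 × 352.892785 = 9977.808424

L=352.893 V=9977.808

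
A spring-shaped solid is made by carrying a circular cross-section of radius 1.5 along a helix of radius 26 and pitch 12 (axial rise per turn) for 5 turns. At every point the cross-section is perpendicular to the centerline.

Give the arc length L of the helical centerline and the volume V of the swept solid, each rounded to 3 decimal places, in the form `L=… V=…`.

L=819.015 V=5789.275

2πR = 2π·26 = 163.362818
per-turn = √(163.362818² + 12²) = √(26687.4103 + 144) = √26831.4103 = 163.802962
L = 5 × 163.802962 = 819.014809
V = π·1.5² × L = 7.068583 × 819.014809 = 5789.274542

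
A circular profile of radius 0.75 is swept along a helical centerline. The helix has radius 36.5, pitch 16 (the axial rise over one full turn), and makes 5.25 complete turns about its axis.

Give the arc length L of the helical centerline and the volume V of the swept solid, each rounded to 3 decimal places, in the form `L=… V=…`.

2πR = 2π·36.5 = 229.336264
per-turn = √(229.336264² + 16²) = √(52595.1219 + 256) = √52851.1219 = 229.893719
L = 5.25 × 229.893719 = 1206.942023
V = π·0.75² × L = 1.767146 × 1206.942023 = 2132.842608

L=1206.942 V=2132.843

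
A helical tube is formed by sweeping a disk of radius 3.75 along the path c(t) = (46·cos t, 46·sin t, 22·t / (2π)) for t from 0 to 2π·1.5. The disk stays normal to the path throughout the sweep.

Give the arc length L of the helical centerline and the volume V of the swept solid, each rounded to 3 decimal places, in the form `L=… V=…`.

L=434.794 V=19208.607

2πR = 2π·46 = 289.026524
per-turn = √(289.026524² + 22²) = √(83536.3317 + 484) = √84020.3317 = 289.862608
L = 1.5 × 289.862608 = 434.793912
V = π·3.75² × L = 44.178647 × 434.793912 = 19208.606637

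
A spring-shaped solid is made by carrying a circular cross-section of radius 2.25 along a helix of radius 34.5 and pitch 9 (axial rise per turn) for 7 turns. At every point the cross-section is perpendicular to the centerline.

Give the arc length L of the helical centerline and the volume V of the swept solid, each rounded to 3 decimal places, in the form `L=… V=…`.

2πR = 2π·34.5 = 216.769893
per-turn = √(216.769893² + 9²) = √(46989.1866 + 81) = √47070.1866 = 216.956647
L = 7 × 216.956647 = 1518.696527
V = π·2.25² × L = 15.904313 × 1518.696527 = 24153.824627

L=1518.697 V=24153.825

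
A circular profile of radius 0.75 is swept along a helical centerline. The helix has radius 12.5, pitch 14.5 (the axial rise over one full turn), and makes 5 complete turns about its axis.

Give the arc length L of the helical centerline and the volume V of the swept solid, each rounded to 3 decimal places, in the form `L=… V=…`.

2πR = 2π·12.5 = 78.539816
per-turn = √(78.539816² + 14.5²) = √(6168.5028 + 210.25) = √6378.7528 = 79.867094
L = 5 × 79.867094 = 399.335471
V = π·0.75² × L = 1.767146 × 399.335471 = 705.684028

L=399.335 V=705.684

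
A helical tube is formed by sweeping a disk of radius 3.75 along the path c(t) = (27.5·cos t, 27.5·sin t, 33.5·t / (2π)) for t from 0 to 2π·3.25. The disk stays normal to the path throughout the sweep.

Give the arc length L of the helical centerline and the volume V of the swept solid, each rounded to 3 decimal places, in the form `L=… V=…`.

L=572.017 V=25270.921

2πR = 2π·27.5 = 172.787596
per-turn = √(172.787596² + 33.5²) = √(29855.5533 + 1122.25) = √30977.8033 = 176.005123
L = 3.25 × 176.005123 = 572.016650
V = π·3.75² × L = 44.178647 × 572.016650 = 25270.921467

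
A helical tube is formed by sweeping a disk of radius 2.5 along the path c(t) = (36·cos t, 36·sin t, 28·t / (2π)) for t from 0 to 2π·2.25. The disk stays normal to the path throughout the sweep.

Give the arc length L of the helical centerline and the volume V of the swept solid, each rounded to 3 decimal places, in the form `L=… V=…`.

2πR = 2π·36 = 226.194671
per-turn = √(226.194671² + 28²) = √(51164.0292 + 784) = √51948.0292 = 227.921103
L = 2.25 × 227.921103 = 512.822482
V = π·2.5² × L = 19.634954 × 512.822482 = 10069.245885

L=512.822 V=10069.246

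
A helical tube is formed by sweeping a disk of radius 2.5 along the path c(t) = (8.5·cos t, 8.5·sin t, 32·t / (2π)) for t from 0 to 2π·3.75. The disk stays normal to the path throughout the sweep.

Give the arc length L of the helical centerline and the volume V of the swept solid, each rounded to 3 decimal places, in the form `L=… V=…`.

2πR = 2π·8.5 = 53.407075
per-turn = √(53.407075² + 32²) = √(2852.3157 + 1024) = √3876.3157 = 62.260065
L = 3.75 × 62.260065 = 233.475243
V = π·2.5² × L = 19.634954 × 233.475243 = 4584.275678

L=233.475 V=4584.276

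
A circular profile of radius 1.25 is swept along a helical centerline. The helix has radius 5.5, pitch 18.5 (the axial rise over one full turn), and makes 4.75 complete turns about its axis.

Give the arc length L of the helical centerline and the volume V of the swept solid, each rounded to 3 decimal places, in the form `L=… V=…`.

L=186.190 V=913.957

2πR = 2π·5.5 = 34.557519
per-turn = √(34.557519² + 18.5²) = √(1194.2221 + 342.25) = √1536.4721 = 39.197859
L = 4.75 × 39.197859 = 186.189829
V = π·1.25² × L = 4.908739 × 186.189829 = 913.957187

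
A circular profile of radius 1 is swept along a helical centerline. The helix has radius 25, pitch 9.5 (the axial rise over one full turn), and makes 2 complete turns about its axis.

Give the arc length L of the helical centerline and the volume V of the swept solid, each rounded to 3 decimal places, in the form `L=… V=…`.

2πR = 2π·25 = 157.079633
per-turn = √(157.079633² + 9.5²) = √(24674.0110 + 90.25) = √24764.2610 = 157.366645
L = 2 × 157.366645 = 314.733290
V = π·1² × L = 3.141593 × 314.733290 = 988.763793

L=314.733 V=988.764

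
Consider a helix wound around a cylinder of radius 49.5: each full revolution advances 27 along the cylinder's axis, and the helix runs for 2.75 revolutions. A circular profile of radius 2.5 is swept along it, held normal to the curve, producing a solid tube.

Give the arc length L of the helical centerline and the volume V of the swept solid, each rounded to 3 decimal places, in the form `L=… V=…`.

L=858.515 V=16856.911

2πR = 2π·49.5 = 311.017673
per-turn = √(311.017673² + 27²) = √(96731.9927 + 729) = √97460.9927 = 312.187432
L = 2.75 × 312.187432 = 858.515438
V = π·2.5² × L = 19.634954 × 858.515438 = 16856.911209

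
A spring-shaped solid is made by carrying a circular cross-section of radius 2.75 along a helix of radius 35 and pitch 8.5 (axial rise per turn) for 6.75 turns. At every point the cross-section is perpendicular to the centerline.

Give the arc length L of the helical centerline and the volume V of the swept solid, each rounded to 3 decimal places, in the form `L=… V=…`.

2πR = 2π·35 = 219.911486
per-turn = √(219.911486² + 8.5²) = √(48361.0616 + 72.25) = √48433.3116 = 220.075695
L = 6.75 × 220.075695 = 1485.510942
V = π·2.75² × L = 23.758294 × 1485.510942 = 35293.206353

L=1485.511 V=35293.206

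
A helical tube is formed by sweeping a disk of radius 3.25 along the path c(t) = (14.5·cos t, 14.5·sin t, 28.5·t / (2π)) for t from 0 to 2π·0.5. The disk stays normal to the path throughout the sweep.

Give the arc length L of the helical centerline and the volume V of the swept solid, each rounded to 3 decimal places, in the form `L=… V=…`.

2πR = 2π·14.5 = 91.106187
per-turn = √(91.106187² + 28.5²) = √(8300.3373 + 812.25) = √9112.5873 = 95.459873
L = 0.5 × 95.459873 = 47.729936
V = π·3.25² × L = 33.183072 × 47.729936 = 1583.825934

L=47.730 V=1583.826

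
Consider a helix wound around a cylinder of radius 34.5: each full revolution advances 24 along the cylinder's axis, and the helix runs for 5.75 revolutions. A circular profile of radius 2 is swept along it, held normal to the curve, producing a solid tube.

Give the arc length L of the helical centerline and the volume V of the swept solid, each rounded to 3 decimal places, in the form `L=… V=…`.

2πR = 2π·34.5 = 216.769893
per-turn = √(216.769893² + 24²) = √(46989.1866 + 576) = √47565.1866 = 218.094444
L = 5.75 × 218.094444 = 1254.043054
V = π·2² × L = 12.566371 × 1254.043054 = 15758.769779

L=1254.043 V=15758.770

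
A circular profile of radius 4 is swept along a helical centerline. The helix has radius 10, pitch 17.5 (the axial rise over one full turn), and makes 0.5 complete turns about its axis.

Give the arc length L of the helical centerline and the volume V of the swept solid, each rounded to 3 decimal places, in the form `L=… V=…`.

L=32.612 V=1639.243

2πR = 2π·10 = 62.831853
per-turn = √(62.831853² + 17.5²) = √(3947.8418 + 306.25) = √4254.0918 = 65.223399
L = 0.5 × 65.223399 = 32.611699
V = π·4² × L = 50.265482 × 32.611699 = 1639.242806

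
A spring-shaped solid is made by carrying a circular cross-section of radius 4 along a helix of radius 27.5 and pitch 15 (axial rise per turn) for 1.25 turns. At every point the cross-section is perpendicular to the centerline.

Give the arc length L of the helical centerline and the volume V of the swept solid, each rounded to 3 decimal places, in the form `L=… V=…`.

L=216.797 V=10897.397

2πR = 2π·27.5 = 172.787596
per-turn = √(172.787596² + 15²) = √(29855.5533 + 225) = √30080.5533 = 173.437462
L = 1.25 × 173.437462 = 216.796828
V = π·4² × L = 50.265482 × 216.796828 = 10897.397146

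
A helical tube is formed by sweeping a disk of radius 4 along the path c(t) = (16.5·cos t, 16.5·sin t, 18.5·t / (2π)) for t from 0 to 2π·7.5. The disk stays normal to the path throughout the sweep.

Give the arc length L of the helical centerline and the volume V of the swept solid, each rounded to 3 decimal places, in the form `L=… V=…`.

2πR = 2π·16.5 = 103.672558
per-turn = √(103.672558² + 18.5²) = √(10747.9992 + 342.25) = √11090.2492 = 105.310252
L = 7.5 × 105.310252 = 789.826891
V = π·4² × L = 50.265482 × 789.826891 = 39701.029713

L=789.827 V=39701.030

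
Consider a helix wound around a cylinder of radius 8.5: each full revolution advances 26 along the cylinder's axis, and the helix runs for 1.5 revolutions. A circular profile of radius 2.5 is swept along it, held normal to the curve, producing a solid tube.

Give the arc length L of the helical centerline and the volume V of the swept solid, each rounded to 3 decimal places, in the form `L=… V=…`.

L=89.099 V=1749.463

2πR = 2π·8.5 = 53.407075
per-turn = √(53.407075² + 26²) = √(2852.3157 + 676) = √3528.3157 = 59.399627
L = 1.5 × 59.399627 = 89.099440
V = π·2.5² × L = 19.634954 × 89.099440 = 1749.463419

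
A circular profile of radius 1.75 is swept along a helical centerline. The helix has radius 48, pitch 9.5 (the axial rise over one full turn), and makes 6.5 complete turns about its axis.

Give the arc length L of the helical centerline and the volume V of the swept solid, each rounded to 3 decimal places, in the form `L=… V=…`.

2πR = 2π·48 = 301.592895
per-turn = √(301.592895² + 9.5²) = √(90958.2742 + 90.25) = √91048.5242 = 301.742480
L = 6.5 × 301.742480 = 1961.326119
V = π·1.75² × L = 9.621128 × 1961.326119 = 18870.168665

L=1961.326 V=18870.169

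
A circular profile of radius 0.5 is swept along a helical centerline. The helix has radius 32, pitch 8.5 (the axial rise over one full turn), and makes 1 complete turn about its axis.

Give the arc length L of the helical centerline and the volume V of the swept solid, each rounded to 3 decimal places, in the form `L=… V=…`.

2πR = 2π·32 = 201.061930
per-turn = √(201.061930² + 8.5²) = √(40425.8996 + 72.25) = √40498.1496 = 201.241521
L = 1 × 201.241521 = 201.241521
V = π·0.5² × L = 0.785398 × 201.241521 = 158.054721

L=201.242 V=158.055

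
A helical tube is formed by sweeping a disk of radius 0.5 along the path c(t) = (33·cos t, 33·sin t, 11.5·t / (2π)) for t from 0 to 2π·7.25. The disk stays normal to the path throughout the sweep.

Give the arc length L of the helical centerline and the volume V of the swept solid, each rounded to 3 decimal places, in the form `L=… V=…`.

L=1505.562 V=1182.466

2πR = 2π·33 = 207.345115
per-turn = √(207.345115² + 11.5²) = √(42991.9968 + 132.25) = √43124.2468 = 207.663783
L = 7.25 × 207.663783 = 1505.562427
V = π·0.5² × L = 0.785398 × 1505.562427 = 1182.465965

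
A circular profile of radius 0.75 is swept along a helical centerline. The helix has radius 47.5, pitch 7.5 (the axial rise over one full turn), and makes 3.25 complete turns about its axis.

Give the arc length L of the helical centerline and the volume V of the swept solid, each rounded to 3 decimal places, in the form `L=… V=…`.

L=970.273 V=1714.614

2πR = 2π·47.5 = 298.451302
per-turn = √(298.451302² + 7.5²) = √(89073.1797 + 56.25) = √89129.4297 = 298.545524
L = 3.25 × 298.545524 = 970.272952
V = π·0.75² × L = 1.767146 × 970.272952 = 1714.613838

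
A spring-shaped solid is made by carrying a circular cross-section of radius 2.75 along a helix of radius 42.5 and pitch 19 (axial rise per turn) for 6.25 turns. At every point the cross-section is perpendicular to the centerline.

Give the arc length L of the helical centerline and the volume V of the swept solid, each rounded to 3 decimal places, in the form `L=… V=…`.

2πR = 2π·42.5 = 267.035376
per-turn = √(267.035376² + 19²) = √(71307.8918 + 361) = √71668.8918 = 267.710463
L = 6.25 × 267.710463 = 1673.190391
V = π·2.75² × L = 23.758294 × 1673.190391 = 39752.149978

L=1673.190 V=39752.150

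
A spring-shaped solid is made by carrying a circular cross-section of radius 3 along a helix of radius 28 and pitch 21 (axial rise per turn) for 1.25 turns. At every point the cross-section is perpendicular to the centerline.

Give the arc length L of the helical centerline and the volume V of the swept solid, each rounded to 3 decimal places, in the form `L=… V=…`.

L=221.473 V=6261.991

2πR = 2π·28 = 175.929189
per-turn = √(175.929189² + 21²) = √(30951.0794 + 441) = √31392.0794 = 177.178101
L = 1.25 × 177.178101 = 221.472626
V = π·3² × L = 28.274334 × 221.472626 = 6261.990973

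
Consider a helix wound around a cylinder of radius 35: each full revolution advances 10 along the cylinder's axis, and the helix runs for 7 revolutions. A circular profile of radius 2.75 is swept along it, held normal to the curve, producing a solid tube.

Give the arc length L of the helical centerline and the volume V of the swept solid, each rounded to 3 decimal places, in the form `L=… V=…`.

L=1540.971 V=36610.846

2πR = 2π·35 = 219.911486
per-turn = √(219.911486² + 10²) = √(48361.0616 + 100) = √48461.0616 = 220.138733
L = 7 × 220.138733 = 1540.971128
V = π·2.75² × L = 23.758294 × 1540.971128 = 36610.845782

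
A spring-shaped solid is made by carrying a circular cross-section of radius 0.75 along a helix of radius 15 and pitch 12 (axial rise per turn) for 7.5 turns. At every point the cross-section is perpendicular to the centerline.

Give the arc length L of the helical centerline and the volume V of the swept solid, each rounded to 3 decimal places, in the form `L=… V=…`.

L=712.565 V=1259.206

2πR = 2π·15 = 94.247780
per-turn = √(94.247780² + 12²) = √(8882.6440 + 144) = √9026.6440 = 95.008652
L = 7.5 × 95.008652 = 712.564890
V = π·0.75² × L = 1.767146 × 712.564890 = 1259.206101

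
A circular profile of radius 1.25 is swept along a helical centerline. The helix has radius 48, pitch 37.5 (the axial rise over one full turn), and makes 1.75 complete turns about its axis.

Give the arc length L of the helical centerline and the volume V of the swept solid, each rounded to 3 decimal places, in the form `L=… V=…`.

L=531.852 V=2610.722

2πR = 2π·48 = 301.592895
per-turn = √(301.592895² + 37.5²) = √(90958.2742 + 1406.25) = √92364.5242 = 303.915324
L = 1.75 × 303.915324 = 531.851817
V = π·1.25² × L = 4.908739 × 531.851817 = 2610.721502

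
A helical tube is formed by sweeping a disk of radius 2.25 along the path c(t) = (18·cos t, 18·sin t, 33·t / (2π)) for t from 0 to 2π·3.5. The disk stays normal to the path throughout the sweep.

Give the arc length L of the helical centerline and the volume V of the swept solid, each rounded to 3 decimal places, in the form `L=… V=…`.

L=412.347 V=6558.096

2πR = 2π·18 = 113.097336
per-turn = √(113.097336² + 33²) = √(12791.0073 + 1089) = √13880.0073 = 117.813443
L = 3.5 × 117.813443 = 412.347050
V = π·2.25² × L = 15.904313 × 412.347050 = 6558.096466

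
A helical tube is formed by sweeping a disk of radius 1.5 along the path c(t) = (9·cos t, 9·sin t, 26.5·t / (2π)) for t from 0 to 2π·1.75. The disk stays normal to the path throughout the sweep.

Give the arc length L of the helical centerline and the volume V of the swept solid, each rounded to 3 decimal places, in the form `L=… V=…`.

L=109.287 V=772.508

2πR = 2π·9 = 56.548668
per-turn = √(56.548668² + 26.5²) = √(3197.7518 + 702.25) = √3900.0018 = 62.449995
L = 1.75 × 62.449995 = 109.287491
V = π·1.5² × L = 7.068583 × 109.287491 = 772.507749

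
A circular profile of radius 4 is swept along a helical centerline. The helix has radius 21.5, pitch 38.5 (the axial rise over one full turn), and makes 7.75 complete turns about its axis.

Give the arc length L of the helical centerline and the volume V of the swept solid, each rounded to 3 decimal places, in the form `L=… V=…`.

L=1088.624 V=54720.208

2πR = 2π·21.5 = 135.088484
per-turn = √(135.088484² + 38.5²) = √(18248.8985 + 1482.25) = √19731.1485 = 140.467607
L = 7.75 × 140.467607 = 1088.623952
V = π·4² × L = 50.265482 × 1088.623952 = 54720.208166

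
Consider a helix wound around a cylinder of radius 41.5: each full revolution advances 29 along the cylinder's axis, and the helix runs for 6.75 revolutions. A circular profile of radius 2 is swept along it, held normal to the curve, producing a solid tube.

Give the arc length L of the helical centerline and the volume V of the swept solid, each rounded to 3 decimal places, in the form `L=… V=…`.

L=1770.929 V=22254.152

2πR = 2π·41.5 = 260.752190
per-turn = √(260.752190² + 29²) = √(67991.7047 + 841) = √68832.7047 = 262.359876
L = 6.75 × 262.359876 = 1770.929165
V = π·2² × L = 12.566371 × 1770.929165 = 22254.152224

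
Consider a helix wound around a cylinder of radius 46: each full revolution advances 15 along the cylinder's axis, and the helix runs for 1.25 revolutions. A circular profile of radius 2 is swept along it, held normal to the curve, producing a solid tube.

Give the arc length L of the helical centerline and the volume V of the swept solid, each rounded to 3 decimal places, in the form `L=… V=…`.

2πR = 2π·46 = 289.026524
per-turn = √(289.026524² + 15²) = √(83536.3317 + 225) = √83761.3317 = 289.415500
L = 1.25 × 289.415500 = 361.769375
V = π·2² × L = 12.566371 × 361.769375 = 4546.128043

L=361.769 V=4546.128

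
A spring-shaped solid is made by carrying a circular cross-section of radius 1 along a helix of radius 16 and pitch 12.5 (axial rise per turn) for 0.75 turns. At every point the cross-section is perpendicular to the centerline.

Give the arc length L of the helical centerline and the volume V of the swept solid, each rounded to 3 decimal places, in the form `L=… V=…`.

L=75.979 V=238.695

2πR = 2π·16 = 100.530965
per-turn = √(100.530965² + 12.5²) = √(10106.4749 + 156.25) = √10262.7249 = 101.305108
L = 0.75 × 101.305108 = 75.978831
V = π·1² × L = 3.141593 × 75.978831 = 238.694537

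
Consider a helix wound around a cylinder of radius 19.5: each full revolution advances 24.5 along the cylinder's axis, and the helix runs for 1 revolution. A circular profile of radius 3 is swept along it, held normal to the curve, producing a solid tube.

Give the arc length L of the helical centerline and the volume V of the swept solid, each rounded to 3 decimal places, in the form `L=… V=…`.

L=124.948 V=3532.812

2πR = 2π·19.5 = 122.522113
per-turn = √(122.522113² + 24.5²) = √(15011.6683 + 600.25) = √15611.9183 = 124.947662
L = 1 × 124.947662 = 124.947662
V = π·3² × L = 28.274334 × 124.947662 = 3532.811919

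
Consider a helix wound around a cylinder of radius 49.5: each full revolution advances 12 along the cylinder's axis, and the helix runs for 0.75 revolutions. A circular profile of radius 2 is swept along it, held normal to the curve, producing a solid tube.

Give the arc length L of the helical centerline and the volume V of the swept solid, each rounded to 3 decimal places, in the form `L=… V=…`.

L=233.437 V=2933.454

2πR = 2π·49.5 = 311.017673
per-turn = √(311.017673² + 12²) = √(96731.9927 + 144) = √96875.9927 = 311.249085
L = 0.75 × 311.249085 = 233.436814
V = π·2² × L = 12.566371 × 233.436814 = 2933.453514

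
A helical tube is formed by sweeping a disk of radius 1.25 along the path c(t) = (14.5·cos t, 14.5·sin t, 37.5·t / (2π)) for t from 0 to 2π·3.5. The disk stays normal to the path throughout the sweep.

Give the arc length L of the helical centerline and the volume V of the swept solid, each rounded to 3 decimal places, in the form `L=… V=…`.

L=344.827 V=1692.666

2πR = 2π·14.5 = 91.106187
per-turn = √(91.106187² + 37.5²) = √(8300.3373 + 1406.25) = √9706.5873 = 98.522014
L = 3.5 × 98.522014 = 344.827050
V = π·1.25² × L = 4.908739 × 344.827050 = 1692.665824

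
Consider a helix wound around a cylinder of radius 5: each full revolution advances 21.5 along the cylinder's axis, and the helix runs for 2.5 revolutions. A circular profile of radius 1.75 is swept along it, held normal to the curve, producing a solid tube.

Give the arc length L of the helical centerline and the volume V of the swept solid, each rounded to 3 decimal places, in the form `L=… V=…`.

2πR = 2π·5 = 31.415927
per-turn = √(31.415927² + 21.5²) = √(986.9604 + 462.25) = √1449.2104 = 38.068497
L = 2.5 × 38.068497 = 95.171242
V = π·1.75² × L = 9.621128 × 95.171242 = 915.654651

L=95.171 V=915.655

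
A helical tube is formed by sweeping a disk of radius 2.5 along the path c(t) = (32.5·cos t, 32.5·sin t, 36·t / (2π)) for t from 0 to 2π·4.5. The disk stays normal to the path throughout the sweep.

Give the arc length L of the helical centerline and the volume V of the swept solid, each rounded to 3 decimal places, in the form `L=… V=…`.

2πR = 2π·32.5 = 204.203522
per-turn = √(204.203522² + 36²) = √(41699.0786 + 1296) = √42995.0786 = 207.352547
L = 4.5 × 207.352547 = 933.086460
V = π·2.5² × L = 19.634954 × 933.086460 = 18321.109796

L=933.086 V=18321.110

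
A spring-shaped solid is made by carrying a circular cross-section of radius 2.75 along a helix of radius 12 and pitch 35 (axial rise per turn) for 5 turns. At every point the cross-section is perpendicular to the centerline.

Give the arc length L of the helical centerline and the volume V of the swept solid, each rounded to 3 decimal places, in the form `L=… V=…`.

2πR = 2π·12 = 75.398224
per-turn = √(75.398224² + 35²) = √(5684.8921 + 1225) = √6909.8921 = 83.125761
L = 5 × 83.125761 = 415.628805
V = π·2.75² × L = 23.758294 × 415.628805 = 9874.631523

L=415.629 V=9874.632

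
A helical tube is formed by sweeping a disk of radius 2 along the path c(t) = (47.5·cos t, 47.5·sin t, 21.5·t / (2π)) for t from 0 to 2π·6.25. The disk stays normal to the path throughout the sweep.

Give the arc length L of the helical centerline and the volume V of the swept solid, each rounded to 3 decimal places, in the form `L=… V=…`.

2πR = 2π·47.5 = 298.451302
per-turn = √(298.451302² + 21.5²) = √(89073.1797 + 462.25) = √89535.4297 = 299.224714
L = 6.25 × 299.224714 = 1870.154465
V = π·2² × L = 12.566371 × 1870.154465 = 23501.054115

L=1870.154 V=23501.054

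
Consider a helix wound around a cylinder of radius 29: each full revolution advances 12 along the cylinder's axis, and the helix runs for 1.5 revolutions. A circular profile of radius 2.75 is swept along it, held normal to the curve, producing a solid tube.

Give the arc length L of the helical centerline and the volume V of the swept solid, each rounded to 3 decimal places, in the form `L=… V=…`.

2πR = 2π·29 = 182.212374
per-turn = √(182.212374² + 12²) = √(33201.3492 + 144) = √33345.3492 = 182.607090
L = 1.5 × 182.607090 = 273.910635
V = π·2.75² × L = 23.758294 × 273.910635 = 6507.649506

L=273.911 V=6507.650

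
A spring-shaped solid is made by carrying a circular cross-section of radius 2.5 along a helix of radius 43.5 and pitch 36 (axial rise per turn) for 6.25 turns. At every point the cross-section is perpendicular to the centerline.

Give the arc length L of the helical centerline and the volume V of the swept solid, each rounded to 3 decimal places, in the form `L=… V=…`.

2πR = 2π·43.5 = 273.318561
per-turn = √(273.318561² + 36²) = √(74703.0357 + 1296) = √75999.0357 = 275.679226
L = 6.25 × 275.679226 = 1722.995163
V = π·2.5² × L = 19.634954 × 1722.995163 = 33830.930918

L=1722.995 V=33830.931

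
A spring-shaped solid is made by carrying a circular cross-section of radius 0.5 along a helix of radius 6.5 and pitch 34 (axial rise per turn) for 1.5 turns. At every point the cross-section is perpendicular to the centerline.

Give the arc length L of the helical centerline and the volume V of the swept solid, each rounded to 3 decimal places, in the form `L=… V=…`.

L=79.711 V=62.605

2πR = 2π·6.5 = 40.840704
per-turn = √(40.840704² + 34²) = √(1667.9631 + 1156) = √2823.9631 = 53.140974
L = 1.5 × 53.140974 = 79.711461
V = π·0.5² × L = 0.785398 × 79.711461 = 62.605235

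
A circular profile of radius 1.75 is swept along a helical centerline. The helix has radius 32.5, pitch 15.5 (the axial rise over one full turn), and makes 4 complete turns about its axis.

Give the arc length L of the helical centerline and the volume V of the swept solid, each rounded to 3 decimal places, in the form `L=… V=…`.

L=819.164 V=7881.279

2πR = 2π·32.5 = 204.203522
per-turn = √(204.203522² + 15.5²) = √(41699.0786 + 240.25) = √41939.3286 = 204.790939
L = 4 × 204.790939 = 819.163755
V = π·1.75² × L = 9.621128 × 819.163755 = 7881.278932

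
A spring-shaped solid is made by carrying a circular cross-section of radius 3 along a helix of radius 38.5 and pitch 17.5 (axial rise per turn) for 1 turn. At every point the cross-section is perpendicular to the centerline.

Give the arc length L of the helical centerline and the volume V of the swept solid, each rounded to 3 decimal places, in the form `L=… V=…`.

L=242.535 V=6857.510

2πR = 2π·38.5 = 241.902634
per-turn = √(241.902634² + 17.5²) = √(58516.8845 + 306.25) = √58823.1345 = 242.534811
L = 1 × 242.534811 = 242.534811
V = π·3² × L = 28.274334 × 242.534811 = 6857.510221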